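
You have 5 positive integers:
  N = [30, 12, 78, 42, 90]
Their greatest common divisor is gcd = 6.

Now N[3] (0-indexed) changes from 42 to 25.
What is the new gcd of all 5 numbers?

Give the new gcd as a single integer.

Numbers: [30, 12, 78, 42, 90], gcd = 6
Change: index 3, 42 -> 25
gcd of the OTHER numbers (without index 3): gcd([30, 12, 78, 90]) = 6
New gcd = gcd(g_others, new_val) = gcd(6, 25) = 1

Answer: 1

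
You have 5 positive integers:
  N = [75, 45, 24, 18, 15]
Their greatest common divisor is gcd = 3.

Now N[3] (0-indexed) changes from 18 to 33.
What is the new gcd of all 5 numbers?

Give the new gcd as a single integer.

Numbers: [75, 45, 24, 18, 15], gcd = 3
Change: index 3, 18 -> 33
gcd of the OTHER numbers (without index 3): gcd([75, 45, 24, 15]) = 3
New gcd = gcd(g_others, new_val) = gcd(3, 33) = 3

Answer: 3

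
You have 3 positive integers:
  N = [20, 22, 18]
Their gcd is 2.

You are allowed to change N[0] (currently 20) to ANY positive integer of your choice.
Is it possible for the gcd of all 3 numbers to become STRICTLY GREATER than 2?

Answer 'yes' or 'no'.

Answer: no

Derivation:
Current gcd = 2
gcd of all OTHER numbers (without N[0]=20): gcd([22, 18]) = 2
The new gcd after any change is gcd(2, new_value).
This can be at most 2.
Since 2 = old gcd 2, the gcd can only stay the same or decrease.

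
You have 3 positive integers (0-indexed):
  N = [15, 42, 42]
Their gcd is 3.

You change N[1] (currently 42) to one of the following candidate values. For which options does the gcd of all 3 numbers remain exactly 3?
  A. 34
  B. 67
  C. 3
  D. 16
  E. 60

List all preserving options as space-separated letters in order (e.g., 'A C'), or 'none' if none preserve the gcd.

Answer: C E

Derivation:
Old gcd = 3; gcd of others (without N[1]) = 3
New gcd for candidate v: gcd(3, v). Preserves old gcd iff gcd(3, v) = 3.
  Option A: v=34, gcd(3,34)=1 -> changes
  Option B: v=67, gcd(3,67)=1 -> changes
  Option C: v=3, gcd(3,3)=3 -> preserves
  Option D: v=16, gcd(3,16)=1 -> changes
  Option E: v=60, gcd(3,60)=3 -> preserves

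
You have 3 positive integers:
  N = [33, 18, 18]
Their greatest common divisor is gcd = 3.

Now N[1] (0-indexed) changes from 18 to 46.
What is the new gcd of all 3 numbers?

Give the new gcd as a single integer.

Answer: 1

Derivation:
Numbers: [33, 18, 18], gcd = 3
Change: index 1, 18 -> 46
gcd of the OTHER numbers (without index 1): gcd([33, 18]) = 3
New gcd = gcd(g_others, new_val) = gcd(3, 46) = 1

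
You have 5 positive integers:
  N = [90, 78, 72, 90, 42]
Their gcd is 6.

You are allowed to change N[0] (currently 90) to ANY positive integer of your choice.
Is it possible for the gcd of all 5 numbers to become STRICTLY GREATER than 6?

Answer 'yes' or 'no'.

Answer: no

Derivation:
Current gcd = 6
gcd of all OTHER numbers (without N[0]=90): gcd([78, 72, 90, 42]) = 6
The new gcd after any change is gcd(6, new_value).
This can be at most 6.
Since 6 = old gcd 6, the gcd can only stay the same or decrease.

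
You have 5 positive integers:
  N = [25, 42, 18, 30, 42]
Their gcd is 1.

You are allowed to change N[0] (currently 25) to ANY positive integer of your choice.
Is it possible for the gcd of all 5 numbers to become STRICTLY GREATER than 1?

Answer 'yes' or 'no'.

Current gcd = 1
gcd of all OTHER numbers (without N[0]=25): gcd([42, 18, 30, 42]) = 6
The new gcd after any change is gcd(6, new_value).
This can be at most 6.
Since 6 > old gcd 1, the gcd CAN increase (e.g., set N[0] = 6).

Answer: yes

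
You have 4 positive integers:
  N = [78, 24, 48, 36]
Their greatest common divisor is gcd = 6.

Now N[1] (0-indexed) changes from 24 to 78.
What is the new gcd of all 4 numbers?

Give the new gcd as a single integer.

Answer: 6

Derivation:
Numbers: [78, 24, 48, 36], gcd = 6
Change: index 1, 24 -> 78
gcd of the OTHER numbers (without index 1): gcd([78, 48, 36]) = 6
New gcd = gcd(g_others, new_val) = gcd(6, 78) = 6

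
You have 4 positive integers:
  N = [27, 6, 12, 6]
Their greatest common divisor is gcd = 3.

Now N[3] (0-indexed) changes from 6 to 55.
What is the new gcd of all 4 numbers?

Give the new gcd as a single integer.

Answer: 1

Derivation:
Numbers: [27, 6, 12, 6], gcd = 3
Change: index 3, 6 -> 55
gcd of the OTHER numbers (without index 3): gcd([27, 6, 12]) = 3
New gcd = gcd(g_others, new_val) = gcd(3, 55) = 1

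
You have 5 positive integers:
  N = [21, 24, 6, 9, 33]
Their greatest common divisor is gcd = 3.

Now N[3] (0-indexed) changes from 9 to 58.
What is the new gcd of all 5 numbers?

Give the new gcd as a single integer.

Numbers: [21, 24, 6, 9, 33], gcd = 3
Change: index 3, 9 -> 58
gcd of the OTHER numbers (without index 3): gcd([21, 24, 6, 33]) = 3
New gcd = gcd(g_others, new_val) = gcd(3, 58) = 1

Answer: 1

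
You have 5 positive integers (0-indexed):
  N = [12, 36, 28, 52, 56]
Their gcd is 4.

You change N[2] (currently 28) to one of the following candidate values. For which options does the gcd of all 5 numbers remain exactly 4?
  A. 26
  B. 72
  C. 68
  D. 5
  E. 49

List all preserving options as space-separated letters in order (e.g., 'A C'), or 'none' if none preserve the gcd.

Old gcd = 4; gcd of others (without N[2]) = 4
New gcd for candidate v: gcd(4, v). Preserves old gcd iff gcd(4, v) = 4.
  Option A: v=26, gcd(4,26)=2 -> changes
  Option B: v=72, gcd(4,72)=4 -> preserves
  Option C: v=68, gcd(4,68)=4 -> preserves
  Option D: v=5, gcd(4,5)=1 -> changes
  Option E: v=49, gcd(4,49)=1 -> changes

Answer: B C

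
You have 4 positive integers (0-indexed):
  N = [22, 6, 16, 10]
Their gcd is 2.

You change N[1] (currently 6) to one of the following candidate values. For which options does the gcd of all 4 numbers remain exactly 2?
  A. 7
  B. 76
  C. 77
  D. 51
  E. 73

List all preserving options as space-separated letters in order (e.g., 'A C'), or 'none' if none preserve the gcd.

Old gcd = 2; gcd of others (without N[1]) = 2
New gcd for candidate v: gcd(2, v). Preserves old gcd iff gcd(2, v) = 2.
  Option A: v=7, gcd(2,7)=1 -> changes
  Option B: v=76, gcd(2,76)=2 -> preserves
  Option C: v=77, gcd(2,77)=1 -> changes
  Option D: v=51, gcd(2,51)=1 -> changes
  Option E: v=73, gcd(2,73)=1 -> changes

Answer: B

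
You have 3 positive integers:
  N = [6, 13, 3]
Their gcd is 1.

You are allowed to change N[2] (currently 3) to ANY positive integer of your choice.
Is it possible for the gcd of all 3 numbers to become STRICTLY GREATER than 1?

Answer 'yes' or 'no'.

Current gcd = 1
gcd of all OTHER numbers (without N[2]=3): gcd([6, 13]) = 1
The new gcd after any change is gcd(1, new_value).
This can be at most 1.
Since 1 = old gcd 1, the gcd can only stay the same or decrease.

Answer: no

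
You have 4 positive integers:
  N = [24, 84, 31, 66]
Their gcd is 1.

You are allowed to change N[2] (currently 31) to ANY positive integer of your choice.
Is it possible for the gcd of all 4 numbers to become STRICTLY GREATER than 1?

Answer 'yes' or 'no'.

Answer: yes

Derivation:
Current gcd = 1
gcd of all OTHER numbers (without N[2]=31): gcd([24, 84, 66]) = 6
The new gcd after any change is gcd(6, new_value).
This can be at most 6.
Since 6 > old gcd 1, the gcd CAN increase (e.g., set N[2] = 6).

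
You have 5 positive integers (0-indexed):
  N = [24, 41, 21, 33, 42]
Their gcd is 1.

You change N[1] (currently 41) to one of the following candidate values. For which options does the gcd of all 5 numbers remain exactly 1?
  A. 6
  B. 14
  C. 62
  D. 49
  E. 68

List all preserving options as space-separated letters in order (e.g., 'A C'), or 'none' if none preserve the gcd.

Answer: B C D E

Derivation:
Old gcd = 1; gcd of others (without N[1]) = 3
New gcd for candidate v: gcd(3, v). Preserves old gcd iff gcd(3, v) = 1.
  Option A: v=6, gcd(3,6)=3 -> changes
  Option B: v=14, gcd(3,14)=1 -> preserves
  Option C: v=62, gcd(3,62)=1 -> preserves
  Option D: v=49, gcd(3,49)=1 -> preserves
  Option E: v=68, gcd(3,68)=1 -> preserves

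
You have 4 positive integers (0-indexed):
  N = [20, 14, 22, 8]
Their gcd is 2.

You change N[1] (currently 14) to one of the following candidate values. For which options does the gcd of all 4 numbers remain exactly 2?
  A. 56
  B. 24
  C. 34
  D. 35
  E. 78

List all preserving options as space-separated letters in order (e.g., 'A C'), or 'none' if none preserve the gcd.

Old gcd = 2; gcd of others (without N[1]) = 2
New gcd for candidate v: gcd(2, v). Preserves old gcd iff gcd(2, v) = 2.
  Option A: v=56, gcd(2,56)=2 -> preserves
  Option B: v=24, gcd(2,24)=2 -> preserves
  Option C: v=34, gcd(2,34)=2 -> preserves
  Option D: v=35, gcd(2,35)=1 -> changes
  Option E: v=78, gcd(2,78)=2 -> preserves

Answer: A B C E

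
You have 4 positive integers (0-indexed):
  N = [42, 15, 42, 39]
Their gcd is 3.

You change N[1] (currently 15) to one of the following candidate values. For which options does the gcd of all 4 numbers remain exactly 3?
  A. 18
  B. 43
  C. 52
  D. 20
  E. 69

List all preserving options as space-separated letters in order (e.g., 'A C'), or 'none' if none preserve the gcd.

Old gcd = 3; gcd of others (without N[1]) = 3
New gcd for candidate v: gcd(3, v). Preserves old gcd iff gcd(3, v) = 3.
  Option A: v=18, gcd(3,18)=3 -> preserves
  Option B: v=43, gcd(3,43)=1 -> changes
  Option C: v=52, gcd(3,52)=1 -> changes
  Option D: v=20, gcd(3,20)=1 -> changes
  Option E: v=69, gcd(3,69)=3 -> preserves

Answer: A E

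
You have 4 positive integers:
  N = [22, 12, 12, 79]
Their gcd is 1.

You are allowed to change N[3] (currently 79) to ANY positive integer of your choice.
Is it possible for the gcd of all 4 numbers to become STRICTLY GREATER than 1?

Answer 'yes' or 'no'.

Answer: yes

Derivation:
Current gcd = 1
gcd of all OTHER numbers (without N[3]=79): gcd([22, 12, 12]) = 2
The new gcd after any change is gcd(2, new_value).
This can be at most 2.
Since 2 > old gcd 1, the gcd CAN increase (e.g., set N[3] = 2).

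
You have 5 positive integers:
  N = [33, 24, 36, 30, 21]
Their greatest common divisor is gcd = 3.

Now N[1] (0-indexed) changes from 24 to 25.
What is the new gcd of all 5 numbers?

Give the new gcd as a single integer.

Numbers: [33, 24, 36, 30, 21], gcd = 3
Change: index 1, 24 -> 25
gcd of the OTHER numbers (without index 1): gcd([33, 36, 30, 21]) = 3
New gcd = gcd(g_others, new_val) = gcd(3, 25) = 1

Answer: 1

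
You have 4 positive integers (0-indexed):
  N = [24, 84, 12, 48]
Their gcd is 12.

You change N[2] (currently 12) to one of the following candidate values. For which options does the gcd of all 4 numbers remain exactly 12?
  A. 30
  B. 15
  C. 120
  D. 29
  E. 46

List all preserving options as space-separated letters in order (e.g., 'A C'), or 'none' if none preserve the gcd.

Answer: C

Derivation:
Old gcd = 12; gcd of others (without N[2]) = 12
New gcd for candidate v: gcd(12, v). Preserves old gcd iff gcd(12, v) = 12.
  Option A: v=30, gcd(12,30)=6 -> changes
  Option B: v=15, gcd(12,15)=3 -> changes
  Option C: v=120, gcd(12,120)=12 -> preserves
  Option D: v=29, gcd(12,29)=1 -> changes
  Option E: v=46, gcd(12,46)=2 -> changes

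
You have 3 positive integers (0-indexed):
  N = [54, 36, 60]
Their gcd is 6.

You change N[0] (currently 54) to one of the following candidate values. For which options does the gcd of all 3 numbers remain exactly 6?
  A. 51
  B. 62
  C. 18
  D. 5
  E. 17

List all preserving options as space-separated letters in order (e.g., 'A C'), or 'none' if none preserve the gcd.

Answer: C

Derivation:
Old gcd = 6; gcd of others (without N[0]) = 12
New gcd for candidate v: gcd(12, v). Preserves old gcd iff gcd(12, v) = 6.
  Option A: v=51, gcd(12,51)=3 -> changes
  Option B: v=62, gcd(12,62)=2 -> changes
  Option C: v=18, gcd(12,18)=6 -> preserves
  Option D: v=5, gcd(12,5)=1 -> changes
  Option E: v=17, gcd(12,17)=1 -> changes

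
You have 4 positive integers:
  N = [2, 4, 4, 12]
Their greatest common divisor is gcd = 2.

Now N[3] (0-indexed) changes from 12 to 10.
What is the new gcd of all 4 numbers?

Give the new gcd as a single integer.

Numbers: [2, 4, 4, 12], gcd = 2
Change: index 3, 12 -> 10
gcd of the OTHER numbers (without index 3): gcd([2, 4, 4]) = 2
New gcd = gcd(g_others, new_val) = gcd(2, 10) = 2

Answer: 2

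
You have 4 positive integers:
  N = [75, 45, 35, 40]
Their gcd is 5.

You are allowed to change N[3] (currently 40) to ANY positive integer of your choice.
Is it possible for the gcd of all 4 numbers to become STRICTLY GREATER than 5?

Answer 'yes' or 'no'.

Answer: no

Derivation:
Current gcd = 5
gcd of all OTHER numbers (without N[3]=40): gcd([75, 45, 35]) = 5
The new gcd after any change is gcd(5, new_value).
This can be at most 5.
Since 5 = old gcd 5, the gcd can only stay the same or decrease.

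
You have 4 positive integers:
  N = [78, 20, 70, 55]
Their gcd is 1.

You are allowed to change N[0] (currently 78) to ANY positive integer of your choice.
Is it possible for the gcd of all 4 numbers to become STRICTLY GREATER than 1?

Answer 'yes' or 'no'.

Answer: yes

Derivation:
Current gcd = 1
gcd of all OTHER numbers (without N[0]=78): gcd([20, 70, 55]) = 5
The new gcd after any change is gcd(5, new_value).
This can be at most 5.
Since 5 > old gcd 1, the gcd CAN increase (e.g., set N[0] = 5).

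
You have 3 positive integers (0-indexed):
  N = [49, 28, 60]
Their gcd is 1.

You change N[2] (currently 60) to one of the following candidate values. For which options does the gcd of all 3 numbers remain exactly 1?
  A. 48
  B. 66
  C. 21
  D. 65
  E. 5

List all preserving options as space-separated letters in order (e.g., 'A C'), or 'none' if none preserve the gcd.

Answer: A B D E

Derivation:
Old gcd = 1; gcd of others (without N[2]) = 7
New gcd for candidate v: gcd(7, v). Preserves old gcd iff gcd(7, v) = 1.
  Option A: v=48, gcd(7,48)=1 -> preserves
  Option B: v=66, gcd(7,66)=1 -> preserves
  Option C: v=21, gcd(7,21)=7 -> changes
  Option D: v=65, gcd(7,65)=1 -> preserves
  Option E: v=5, gcd(7,5)=1 -> preserves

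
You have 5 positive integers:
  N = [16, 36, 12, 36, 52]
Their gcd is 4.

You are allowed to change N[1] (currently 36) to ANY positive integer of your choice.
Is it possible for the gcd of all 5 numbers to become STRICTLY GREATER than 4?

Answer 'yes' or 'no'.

Answer: no

Derivation:
Current gcd = 4
gcd of all OTHER numbers (without N[1]=36): gcd([16, 12, 36, 52]) = 4
The new gcd after any change is gcd(4, new_value).
This can be at most 4.
Since 4 = old gcd 4, the gcd can only stay the same or decrease.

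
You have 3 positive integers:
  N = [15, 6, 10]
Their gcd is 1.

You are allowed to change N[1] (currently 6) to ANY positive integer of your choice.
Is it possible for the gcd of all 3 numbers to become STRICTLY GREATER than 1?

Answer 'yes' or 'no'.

Current gcd = 1
gcd of all OTHER numbers (without N[1]=6): gcd([15, 10]) = 5
The new gcd after any change is gcd(5, new_value).
This can be at most 5.
Since 5 > old gcd 1, the gcd CAN increase (e.g., set N[1] = 5).

Answer: yes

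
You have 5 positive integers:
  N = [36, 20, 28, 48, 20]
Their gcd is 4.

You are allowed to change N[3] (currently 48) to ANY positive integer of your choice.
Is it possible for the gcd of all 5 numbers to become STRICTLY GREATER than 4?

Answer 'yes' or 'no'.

Answer: no

Derivation:
Current gcd = 4
gcd of all OTHER numbers (without N[3]=48): gcd([36, 20, 28, 20]) = 4
The new gcd after any change is gcd(4, new_value).
This can be at most 4.
Since 4 = old gcd 4, the gcd can only stay the same or decrease.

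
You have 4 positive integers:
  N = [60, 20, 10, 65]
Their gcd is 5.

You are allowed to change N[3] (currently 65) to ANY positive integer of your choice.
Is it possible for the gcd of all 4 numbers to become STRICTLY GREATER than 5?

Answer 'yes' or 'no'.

Answer: yes

Derivation:
Current gcd = 5
gcd of all OTHER numbers (without N[3]=65): gcd([60, 20, 10]) = 10
The new gcd after any change is gcd(10, new_value).
This can be at most 10.
Since 10 > old gcd 5, the gcd CAN increase (e.g., set N[3] = 10).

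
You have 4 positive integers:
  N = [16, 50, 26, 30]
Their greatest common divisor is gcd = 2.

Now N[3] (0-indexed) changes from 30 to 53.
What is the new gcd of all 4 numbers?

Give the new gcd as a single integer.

Numbers: [16, 50, 26, 30], gcd = 2
Change: index 3, 30 -> 53
gcd of the OTHER numbers (without index 3): gcd([16, 50, 26]) = 2
New gcd = gcd(g_others, new_val) = gcd(2, 53) = 1

Answer: 1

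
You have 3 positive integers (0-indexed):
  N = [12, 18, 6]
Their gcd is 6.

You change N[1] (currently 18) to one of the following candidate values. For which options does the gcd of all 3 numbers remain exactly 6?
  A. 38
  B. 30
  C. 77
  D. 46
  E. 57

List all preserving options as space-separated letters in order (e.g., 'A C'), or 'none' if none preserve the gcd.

Answer: B

Derivation:
Old gcd = 6; gcd of others (without N[1]) = 6
New gcd for candidate v: gcd(6, v). Preserves old gcd iff gcd(6, v) = 6.
  Option A: v=38, gcd(6,38)=2 -> changes
  Option B: v=30, gcd(6,30)=6 -> preserves
  Option C: v=77, gcd(6,77)=1 -> changes
  Option D: v=46, gcd(6,46)=2 -> changes
  Option E: v=57, gcd(6,57)=3 -> changes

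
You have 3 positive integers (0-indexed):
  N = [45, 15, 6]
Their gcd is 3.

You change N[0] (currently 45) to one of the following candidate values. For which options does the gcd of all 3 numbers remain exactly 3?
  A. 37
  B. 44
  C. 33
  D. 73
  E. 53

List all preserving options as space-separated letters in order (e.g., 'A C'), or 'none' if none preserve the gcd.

Old gcd = 3; gcd of others (without N[0]) = 3
New gcd for candidate v: gcd(3, v). Preserves old gcd iff gcd(3, v) = 3.
  Option A: v=37, gcd(3,37)=1 -> changes
  Option B: v=44, gcd(3,44)=1 -> changes
  Option C: v=33, gcd(3,33)=3 -> preserves
  Option D: v=73, gcd(3,73)=1 -> changes
  Option E: v=53, gcd(3,53)=1 -> changes

Answer: C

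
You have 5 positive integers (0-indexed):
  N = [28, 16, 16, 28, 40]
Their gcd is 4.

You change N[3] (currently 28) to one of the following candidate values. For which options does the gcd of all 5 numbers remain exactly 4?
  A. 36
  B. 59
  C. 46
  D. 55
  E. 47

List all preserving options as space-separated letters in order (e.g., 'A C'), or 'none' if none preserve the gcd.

Answer: A

Derivation:
Old gcd = 4; gcd of others (without N[3]) = 4
New gcd for candidate v: gcd(4, v). Preserves old gcd iff gcd(4, v) = 4.
  Option A: v=36, gcd(4,36)=4 -> preserves
  Option B: v=59, gcd(4,59)=1 -> changes
  Option C: v=46, gcd(4,46)=2 -> changes
  Option D: v=55, gcd(4,55)=1 -> changes
  Option E: v=47, gcd(4,47)=1 -> changes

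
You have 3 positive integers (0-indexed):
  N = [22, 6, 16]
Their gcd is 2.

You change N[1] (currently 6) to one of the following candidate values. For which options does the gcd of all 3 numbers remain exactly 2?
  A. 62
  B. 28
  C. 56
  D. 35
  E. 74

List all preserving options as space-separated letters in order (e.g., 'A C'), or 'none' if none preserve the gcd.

Old gcd = 2; gcd of others (without N[1]) = 2
New gcd for candidate v: gcd(2, v). Preserves old gcd iff gcd(2, v) = 2.
  Option A: v=62, gcd(2,62)=2 -> preserves
  Option B: v=28, gcd(2,28)=2 -> preserves
  Option C: v=56, gcd(2,56)=2 -> preserves
  Option D: v=35, gcd(2,35)=1 -> changes
  Option E: v=74, gcd(2,74)=2 -> preserves

Answer: A B C E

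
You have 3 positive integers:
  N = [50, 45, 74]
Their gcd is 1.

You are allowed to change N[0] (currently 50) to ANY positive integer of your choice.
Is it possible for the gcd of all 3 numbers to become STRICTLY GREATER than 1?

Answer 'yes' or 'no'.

Answer: no

Derivation:
Current gcd = 1
gcd of all OTHER numbers (without N[0]=50): gcd([45, 74]) = 1
The new gcd after any change is gcd(1, new_value).
This can be at most 1.
Since 1 = old gcd 1, the gcd can only stay the same or decrease.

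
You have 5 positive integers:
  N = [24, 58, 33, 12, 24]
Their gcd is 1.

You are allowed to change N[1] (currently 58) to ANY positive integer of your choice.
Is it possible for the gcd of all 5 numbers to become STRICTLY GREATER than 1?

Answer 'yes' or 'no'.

Answer: yes

Derivation:
Current gcd = 1
gcd of all OTHER numbers (without N[1]=58): gcd([24, 33, 12, 24]) = 3
The new gcd after any change is gcd(3, new_value).
This can be at most 3.
Since 3 > old gcd 1, the gcd CAN increase (e.g., set N[1] = 3).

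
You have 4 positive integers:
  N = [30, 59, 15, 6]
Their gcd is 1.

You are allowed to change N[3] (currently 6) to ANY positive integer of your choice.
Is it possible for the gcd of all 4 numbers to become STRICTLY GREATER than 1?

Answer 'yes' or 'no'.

Current gcd = 1
gcd of all OTHER numbers (without N[3]=6): gcd([30, 59, 15]) = 1
The new gcd after any change is gcd(1, new_value).
This can be at most 1.
Since 1 = old gcd 1, the gcd can only stay the same or decrease.

Answer: no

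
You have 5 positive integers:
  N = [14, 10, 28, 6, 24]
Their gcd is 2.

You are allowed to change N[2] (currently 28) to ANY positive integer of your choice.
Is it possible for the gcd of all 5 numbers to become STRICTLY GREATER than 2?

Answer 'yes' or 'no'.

Answer: no

Derivation:
Current gcd = 2
gcd of all OTHER numbers (without N[2]=28): gcd([14, 10, 6, 24]) = 2
The new gcd after any change is gcd(2, new_value).
This can be at most 2.
Since 2 = old gcd 2, the gcd can only stay the same or decrease.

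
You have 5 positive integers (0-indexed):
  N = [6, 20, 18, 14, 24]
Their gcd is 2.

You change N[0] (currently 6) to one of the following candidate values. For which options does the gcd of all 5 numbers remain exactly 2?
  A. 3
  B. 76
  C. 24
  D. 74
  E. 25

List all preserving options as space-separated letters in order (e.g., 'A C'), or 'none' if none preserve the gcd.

Old gcd = 2; gcd of others (without N[0]) = 2
New gcd for candidate v: gcd(2, v). Preserves old gcd iff gcd(2, v) = 2.
  Option A: v=3, gcd(2,3)=1 -> changes
  Option B: v=76, gcd(2,76)=2 -> preserves
  Option C: v=24, gcd(2,24)=2 -> preserves
  Option D: v=74, gcd(2,74)=2 -> preserves
  Option E: v=25, gcd(2,25)=1 -> changes

Answer: B C D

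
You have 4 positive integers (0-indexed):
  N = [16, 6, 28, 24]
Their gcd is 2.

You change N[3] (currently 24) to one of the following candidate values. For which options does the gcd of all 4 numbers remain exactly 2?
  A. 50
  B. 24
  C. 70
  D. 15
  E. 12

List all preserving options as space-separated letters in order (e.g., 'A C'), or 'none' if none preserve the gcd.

Old gcd = 2; gcd of others (without N[3]) = 2
New gcd for candidate v: gcd(2, v). Preserves old gcd iff gcd(2, v) = 2.
  Option A: v=50, gcd(2,50)=2 -> preserves
  Option B: v=24, gcd(2,24)=2 -> preserves
  Option C: v=70, gcd(2,70)=2 -> preserves
  Option D: v=15, gcd(2,15)=1 -> changes
  Option E: v=12, gcd(2,12)=2 -> preserves

Answer: A B C E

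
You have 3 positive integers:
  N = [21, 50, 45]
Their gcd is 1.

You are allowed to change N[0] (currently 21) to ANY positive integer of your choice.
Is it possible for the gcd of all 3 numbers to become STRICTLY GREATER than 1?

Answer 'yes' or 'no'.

Current gcd = 1
gcd of all OTHER numbers (without N[0]=21): gcd([50, 45]) = 5
The new gcd after any change is gcd(5, new_value).
This can be at most 5.
Since 5 > old gcd 1, the gcd CAN increase (e.g., set N[0] = 5).

Answer: yes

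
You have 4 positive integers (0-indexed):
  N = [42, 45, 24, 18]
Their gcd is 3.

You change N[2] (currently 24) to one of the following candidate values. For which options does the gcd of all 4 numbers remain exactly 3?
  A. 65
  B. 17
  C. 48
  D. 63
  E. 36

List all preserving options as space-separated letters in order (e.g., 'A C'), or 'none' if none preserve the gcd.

Answer: C D E

Derivation:
Old gcd = 3; gcd of others (without N[2]) = 3
New gcd for candidate v: gcd(3, v). Preserves old gcd iff gcd(3, v) = 3.
  Option A: v=65, gcd(3,65)=1 -> changes
  Option B: v=17, gcd(3,17)=1 -> changes
  Option C: v=48, gcd(3,48)=3 -> preserves
  Option D: v=63, gcd(3,63)=3 -> preserves
  Option E: v=36, gcd(3,36)=3 -> preserves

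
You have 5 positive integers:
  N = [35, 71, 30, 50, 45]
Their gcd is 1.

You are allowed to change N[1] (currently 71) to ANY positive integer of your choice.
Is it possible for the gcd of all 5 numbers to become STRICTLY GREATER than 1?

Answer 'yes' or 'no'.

Current gcd = 1
gcd of all OTHER numbers (without N[1]=71): gcd([35, 30, 50, 45]) = 5
The new gcd after any change is gcd(5, new_value).
This can be at most 5.
Since 5 > old gcd 1, the gcd CAN increase (e.g., set N[1] = 5).

Answer: yes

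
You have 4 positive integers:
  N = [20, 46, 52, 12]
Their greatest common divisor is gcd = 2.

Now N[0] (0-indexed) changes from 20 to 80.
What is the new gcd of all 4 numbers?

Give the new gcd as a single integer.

Answer: 2

Derivation:
Numbers: [20, 46, 52, 12], gcd = 2
Change: index 0, 20 -> 80
gcd of the OTHER numbers (without index 0): gcd([46, 52, 12]) = 2
New gcd = gcd(g_others, new_val) = gcd(2, 80) = 2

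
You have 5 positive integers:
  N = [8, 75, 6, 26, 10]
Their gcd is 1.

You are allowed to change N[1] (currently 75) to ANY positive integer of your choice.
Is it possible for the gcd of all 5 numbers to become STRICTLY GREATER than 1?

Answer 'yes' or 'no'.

Current gcd = 1
gcd of all OTHER numbers (without N[1]=75): gcd([8, 6, 26, 10]) = 2
The new gcd after any change is gcd(2, new_value).
This can be at most 2.
Since 2 > old gcd 1, the gcd CAN increase (e.g., set N[1] = 2).

Answer: yes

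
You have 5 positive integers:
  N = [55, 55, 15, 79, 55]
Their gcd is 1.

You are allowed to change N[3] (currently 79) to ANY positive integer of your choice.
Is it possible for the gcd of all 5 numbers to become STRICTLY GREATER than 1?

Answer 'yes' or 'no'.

Answer: yes

Derivation:
Current gcd = 1
gcd of all OTHER numbers (without N[3]=79): gcd([55, 55, 15, 55]) = 5
The new gcd after any change is gcd(5, new_value).
This can be at most 5.
Since 5 > old gcd 1, the gcd CAN increase (e.g., set N[3] = 5).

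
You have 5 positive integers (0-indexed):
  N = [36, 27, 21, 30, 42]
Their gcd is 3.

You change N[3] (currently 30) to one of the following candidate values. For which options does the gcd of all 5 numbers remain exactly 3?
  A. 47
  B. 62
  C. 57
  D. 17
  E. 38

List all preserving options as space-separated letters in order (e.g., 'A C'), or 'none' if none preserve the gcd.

Answer: C

Derivation:
Old gcd = 3; gcd of others (without N[3]) = 3
New gcd for candidate v: gcd(3, v). Preserves old gcd iff gcd(3, v) = 3.
  Option A: v=47, gcd(3,47)=1 -> changes
  Option B: v=62, gcd(3,62)=1 -> changes
  Option C: v=57, gcd(3,57)=3 -> preserves
  Option D: v=17, gcd(3,17)=1 -> changes
  Option E: v=38, gcd(3,38)=1 -> changes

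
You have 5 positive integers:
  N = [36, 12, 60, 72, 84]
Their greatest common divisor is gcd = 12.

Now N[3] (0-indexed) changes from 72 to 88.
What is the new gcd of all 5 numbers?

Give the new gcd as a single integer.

Numbers: [36, 12, 60, 72, 84], gcd = 12
Change: index 3, 72 -> 88
gcd of the OTHER numbers (without index 3): gcd([36, 12, 60, 84]) = 12
New gcd = gcd(g_others, new_val) = gcd(12, 88) = 4

Answer: 4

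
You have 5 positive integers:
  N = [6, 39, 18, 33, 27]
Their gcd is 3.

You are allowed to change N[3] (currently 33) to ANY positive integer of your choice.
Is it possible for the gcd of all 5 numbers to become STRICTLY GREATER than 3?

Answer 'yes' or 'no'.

Current gcd = 3
gcd of all OTHER numbers (without N[3]=33): gcd([6, 39, 18, 27]) = 3
The new gcd after any change is gcd(3, new_value).
This can be at most 3.
Since 3 = old gcd 3, the gcd can only stay the same or decrease.

Answer: no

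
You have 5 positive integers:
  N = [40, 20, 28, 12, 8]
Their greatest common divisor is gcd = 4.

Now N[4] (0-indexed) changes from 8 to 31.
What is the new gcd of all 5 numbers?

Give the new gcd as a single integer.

Answer: 1

Derivation:
Numbers: [40, 20, 28, 12, 8], gcd = 4
Change: index 4, 8 -> 31
gcd of the OTHER numbers (without index 4): gcd([40, 20, 28, 12]) = 4
New gcd = gcd(g_others, new_val) = gcd(4, 31) = 1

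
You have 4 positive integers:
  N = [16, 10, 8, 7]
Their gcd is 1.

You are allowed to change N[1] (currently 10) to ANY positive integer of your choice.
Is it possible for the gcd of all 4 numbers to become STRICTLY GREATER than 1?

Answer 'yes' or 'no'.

Answer: no

Derivation:
Current gcd = 1
gcd of all OTHER numbers (without N[1]=10): gcd([16, 8, 7]) = 1
The new gcd after any change is gcd(1, new_value).
This can be at most 1.
Since 1 = old gcd 1, the gcd can only stay the same or decrease.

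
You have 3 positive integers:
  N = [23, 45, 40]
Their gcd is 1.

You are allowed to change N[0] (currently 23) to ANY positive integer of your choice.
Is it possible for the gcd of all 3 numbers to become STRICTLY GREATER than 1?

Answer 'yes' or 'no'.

Answer: yes

Derivation:
Current gcd = 1
gcd of all OTHER numbers (without N[0]=23): gcd([45, 40]) = 5
The new gcd after any change is gcd(5, new_value).
This can be at most 5.
Since 5 > old gcd 1, the gcd CAN increase (e.g., set N[0] = 5).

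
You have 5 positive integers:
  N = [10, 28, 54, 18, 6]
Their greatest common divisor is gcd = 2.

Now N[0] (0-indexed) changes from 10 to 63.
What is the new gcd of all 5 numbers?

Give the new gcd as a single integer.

Answer: 1

Derivation:
Numbers: [10, 28, 54, 18, 6], gcd = 2
Change: index 0, 10 -> 63
gcd of the OTHER numbers (without index 0): gcd([28, 54, 18, 6]) = 2
New gcd = gcd(g_others, new_val) = gcd(2, 63) = 1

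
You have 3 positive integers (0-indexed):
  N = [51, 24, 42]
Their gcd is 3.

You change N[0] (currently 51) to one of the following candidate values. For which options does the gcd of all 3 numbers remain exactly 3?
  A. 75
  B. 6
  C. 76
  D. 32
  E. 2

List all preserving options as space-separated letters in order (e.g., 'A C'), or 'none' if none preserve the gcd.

Answer: A

Derivation:
Old gcd = 3; gcd of others (without N[0]) = 6
New gcd for candidate v: gcd(6, v). Preserves old gcd iff gcd(6, v) = 3.
  Option A: v=75, gcd(6,75)=3 -> preserves
  Option B: v=6, gcd(6,6)=6 -> changes
  Option C: v=76, gcd(6,76)=2 -> changes
  Option D: v=32, gcd(6,32)=2 -> changes
  Option E: v=2, gcd(6,2)=2 -> changes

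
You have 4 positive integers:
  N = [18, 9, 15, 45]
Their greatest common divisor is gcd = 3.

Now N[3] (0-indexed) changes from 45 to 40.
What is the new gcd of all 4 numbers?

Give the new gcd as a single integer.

Numbers: [18, 9, 15, 45], gcd = 3
Change: index 3, 45 -> 40
gcd of the OTHER numbers (without index 3): gcd([18, 9, 15]) = 3
New gcd = gcd(g_others, new_val) = gcd(3, 40) = 1

Answer: 1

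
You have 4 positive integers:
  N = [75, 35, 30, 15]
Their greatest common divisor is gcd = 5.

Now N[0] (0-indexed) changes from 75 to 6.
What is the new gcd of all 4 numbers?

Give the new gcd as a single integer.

Numbers: [75, 35, 30, 15], gcd = 5
Change: index 0, 75 -> 6
gcd of the OTHER numbers (without index 0): gcd([35, 30, 15]) = 5
New gcd = gcd(g_others, new_val) = gcd(5, 6) = 1

Answer: 1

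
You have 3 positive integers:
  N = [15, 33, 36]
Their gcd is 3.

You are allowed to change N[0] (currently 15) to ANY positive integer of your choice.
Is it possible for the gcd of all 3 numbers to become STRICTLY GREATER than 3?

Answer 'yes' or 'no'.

Current gcd = 3
gcd of all OTHER numbers (without N[0]=15): gcd([33, 36]) = 3
The new gcd after any change is gcd(3, new_value).
This can be at most 3.
Since 3 = old gcd 3, the gcd can only stay the same or decrease.

Answer: no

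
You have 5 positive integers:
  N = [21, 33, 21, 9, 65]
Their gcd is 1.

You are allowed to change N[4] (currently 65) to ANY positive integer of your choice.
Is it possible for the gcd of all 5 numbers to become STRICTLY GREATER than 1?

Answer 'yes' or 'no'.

Current gcd = 1
gcd of all OTHER numbers (without N[4]=65): gcd([21, 33, 21, 9]) = 3
The new gcd after any change is gcd(3, new_value).
This can be at most 3.
Since 3 > old gcd 1, the gcd CAN increase (e.g., set N[4] = 3).

Answer: yes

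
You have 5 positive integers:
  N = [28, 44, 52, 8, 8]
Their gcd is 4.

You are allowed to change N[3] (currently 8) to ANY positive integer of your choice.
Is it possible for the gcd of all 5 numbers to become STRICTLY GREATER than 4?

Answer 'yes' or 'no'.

Answer: no

Derivation:
Current gcd = 4
gcd of all OTHER numbers (without N[3]=8): gcd([28, 44, 52, 8]) = 4
The new gcd after any change is gcd(4, new_value).
This can be at most 4.
Since 4 = old gcd 4, the gcd can only stay the same or decrease.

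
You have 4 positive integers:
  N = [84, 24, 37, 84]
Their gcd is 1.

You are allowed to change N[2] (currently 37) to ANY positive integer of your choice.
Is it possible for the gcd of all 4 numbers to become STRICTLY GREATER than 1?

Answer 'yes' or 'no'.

Current gcd = 1
gcd of all OTHER numbers (without N[2]=37): gcd([84, 24, 84]) = 12
The new gcd after any change is gcd(12, new_value).
This can be at most 12.
Since 12 > old gcd 1, the gcd CAN increase (e.g., set N[2] = 12).

Answer: yes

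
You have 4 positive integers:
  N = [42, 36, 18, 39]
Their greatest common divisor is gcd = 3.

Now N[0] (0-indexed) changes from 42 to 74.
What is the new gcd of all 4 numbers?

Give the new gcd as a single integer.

Answer: 1

Derivation:
Numbers: [42, 36, 18, 39], gcd = 3
Change: index 0, 42 -> 74
gcd of the OTHER numbers (without index 0): gcd([36, 18, 39]) = 3
New gcd = gcd(g_others, new_val) = gcd(3, 74) = 1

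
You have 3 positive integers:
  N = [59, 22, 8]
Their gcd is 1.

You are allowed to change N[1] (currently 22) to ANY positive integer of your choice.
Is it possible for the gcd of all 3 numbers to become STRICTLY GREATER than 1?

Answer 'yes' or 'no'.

Answer: no

Derivation:
Current gcd = 1
gcd of all OTHER numbers (without N[1]=22): gcd([59, 8]) = 1
The new gcd after any change is gcd(1, new_value).
This can be at most 1.
Since 1 = old gcd 1, the gcd can only stay the same or decrease.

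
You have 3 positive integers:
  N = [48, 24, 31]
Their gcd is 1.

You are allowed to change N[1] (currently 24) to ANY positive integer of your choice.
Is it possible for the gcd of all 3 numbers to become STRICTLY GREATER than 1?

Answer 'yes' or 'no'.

Current gcd = 1
gcd of all OTHER numbers (without N[1]=24): gcd([48, 31]) = 1
The new gcd after any change is gcd(1, new_value).
This can be at most 1.
Since 1 = old gcd 1, the gcd can only stay the same or decrease.

Answer: no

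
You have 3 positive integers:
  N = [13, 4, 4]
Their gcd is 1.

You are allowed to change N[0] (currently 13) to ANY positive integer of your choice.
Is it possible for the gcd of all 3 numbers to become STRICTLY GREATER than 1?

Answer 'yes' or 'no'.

Answer: yes

Derivation:
Current gcd = 1
gcd of all OTHER numbers (without N[0]=13): gcd([4, 4]) = 4
The new gcd after any change is gcd(4, new_value).
This can be at most 4.
Since 4 > old gcd 1, the gcd CAN increase (e.g., set N[0] = 4).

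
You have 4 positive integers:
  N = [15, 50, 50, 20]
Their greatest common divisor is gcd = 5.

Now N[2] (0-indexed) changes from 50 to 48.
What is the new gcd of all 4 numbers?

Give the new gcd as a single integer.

Answer: 1

Derivation:
Numbers: [15, 50, 50, 20], gcd = 5
Change: index 2, 50 -> 48
gcd of the OTHER numbers (without index 2): gcd([15, 50, 20]) = 5
New gcd = gcd(g_others, new_val) = gcd(5, 48) = 1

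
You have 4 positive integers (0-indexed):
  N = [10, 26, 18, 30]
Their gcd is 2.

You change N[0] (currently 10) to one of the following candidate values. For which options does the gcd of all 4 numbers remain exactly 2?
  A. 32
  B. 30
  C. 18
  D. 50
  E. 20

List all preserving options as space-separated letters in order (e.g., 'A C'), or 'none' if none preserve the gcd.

Old gcd = 2; gcd of others (without N[0]) = 2
New gcd for candidate v: gcd(2, v). Preserves old gcd iff gcd(2, v) = 2.
  Option A: v=32, gcd(2,32)=2 -> preserves
  Option B: v=30, gcd(2,30)=2 -> preserves
  Option C: v=18, gcd(2,18)=2 -> preserves
  Option D: v=50, gcd(2,50)=2 -> preserves
  Option E: v=20, gcd(2,20)=2 -> preserves

Answer: A B C D E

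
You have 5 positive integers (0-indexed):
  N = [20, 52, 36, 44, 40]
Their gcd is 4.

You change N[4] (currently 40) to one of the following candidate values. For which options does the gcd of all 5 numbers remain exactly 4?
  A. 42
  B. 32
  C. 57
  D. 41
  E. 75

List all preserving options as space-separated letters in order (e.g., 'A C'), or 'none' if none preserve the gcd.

Answer: B

Derivation:
Old gcd = 4; gcd of others (without N[4]) = 4
New gcd for candidate v: gcd(4, v). Preserves old gcd iff gcd(4, v) = 4.
  Option A: v=42, gcd(4,42)=2 -> changes
  Option B: v=32, gcd(4,32)=4 -> preserves
  Option C: v=57, gcd(4,57)=1 -> changes
  Option D: v=41, gcd(4,41)=1 -> changes
  Option E: v=75, gcd(4,75)=1 -> changes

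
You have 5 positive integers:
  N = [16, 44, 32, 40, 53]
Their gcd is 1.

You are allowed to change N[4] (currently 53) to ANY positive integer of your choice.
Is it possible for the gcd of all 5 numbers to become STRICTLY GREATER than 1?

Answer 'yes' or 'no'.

Answer: yes

Derivation:
Current gcd = 1
gcd of all OTHER numbers (without N[4]=53): gcd([16, 44, 32, 40]) = 4
The new gcd after any change is gcd(4, new_value).
This can be at most 4.
Since 4 > old gcd 1, the gcd CAN increase (e.g., set N[4] = 4).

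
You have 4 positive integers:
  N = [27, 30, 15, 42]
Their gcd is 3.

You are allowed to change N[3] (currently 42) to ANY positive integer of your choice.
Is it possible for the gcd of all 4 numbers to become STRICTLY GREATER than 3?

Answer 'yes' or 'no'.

Answer: no

Derivation:
Current gcd = 3
gcd of all OTHER numbers (without N[3]=42): gcd([27, 30, 15]) = 3
The new gcd after any change is gcd(3, new_value).
This can be at most 3.
Since 3 = old gcd 3, the gcd can only stay the same or decrease.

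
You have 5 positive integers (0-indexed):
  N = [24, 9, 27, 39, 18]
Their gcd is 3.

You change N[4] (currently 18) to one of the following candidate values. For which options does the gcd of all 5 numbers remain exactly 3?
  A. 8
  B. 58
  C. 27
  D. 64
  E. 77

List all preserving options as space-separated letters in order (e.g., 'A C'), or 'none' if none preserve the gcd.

Answer: C

Derivation:
Old gcd = 3; gcd of others (without N[4]) = 3
New gcd for candidate v: gcd(3, v). Preserves old gcd iff gcd(3, v) = 3.
  Option A: v=8, gcd(3,8)=1 -> changes
  Option B: v=58, gcd(3,58)=1 -> changes
  Option C: v=27, gcd(3,27)=3 -> preserves
  Option D: v=64, gcd(3,64)=1 -> changes
  Option E: v=77, gcd(3,77)=1 -> changes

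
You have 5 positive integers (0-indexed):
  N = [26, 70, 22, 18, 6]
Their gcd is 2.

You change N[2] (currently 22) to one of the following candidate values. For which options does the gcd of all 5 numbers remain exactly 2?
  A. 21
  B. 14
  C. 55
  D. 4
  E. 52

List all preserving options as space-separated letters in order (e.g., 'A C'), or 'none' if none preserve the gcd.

Old gcd = 2; gcd of others (without N[2]) = 2
New gcd for candidate v: gcd(2, v). Preserves old gcd iff gcd(2, v) = 2.
  Option A: v=21, gcd(2,21)=1 -> changes
  Option B: v=14, gcd(2,14)=2 -> preserves
  Option C: v=55, gcd(2,55)=1 -> changes
  Option D: v=4, gcd(2,4)=2 -> preserves
  Option E: v=52, gcd(2,52)=2 -> preserves

Answer: B D E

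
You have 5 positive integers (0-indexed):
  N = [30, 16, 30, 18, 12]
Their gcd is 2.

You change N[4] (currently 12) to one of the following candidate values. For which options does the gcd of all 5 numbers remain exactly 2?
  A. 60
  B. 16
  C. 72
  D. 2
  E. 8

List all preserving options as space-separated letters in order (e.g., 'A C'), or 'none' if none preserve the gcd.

Old gcd = 2; gcd of others (without N[4]) = 2
New gcd for candidate v: gcd(2, v). Preserves old gcd iff gcd(2, v) = 2.
  Option A: v=60, gcd(2,60)=2 -> preserves
  Option B: v=16, gcd(2,16)=2 -> preserves
  Option C: v=72, gcd(2,72)=2 -> preserves
  Option D: v=2, gcd(2,2)=2 -> preserves
  Option E: v=8, gcd(2,8)=2 -> preserves

Answer: A B C D E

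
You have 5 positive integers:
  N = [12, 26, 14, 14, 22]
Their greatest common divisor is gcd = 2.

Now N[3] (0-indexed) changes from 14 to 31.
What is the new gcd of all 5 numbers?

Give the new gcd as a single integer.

Numbers: [12, 26, 14, 14, 22], gcd = 2
Change: index 3, 14 -> 31
gcd of the OTHER numbers (without index 3): gcd([12, 26, 14, 22]) = 2
New gcd = gcd(g_others, new_val) = gcd(2, 31) = 1

Answer: 1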